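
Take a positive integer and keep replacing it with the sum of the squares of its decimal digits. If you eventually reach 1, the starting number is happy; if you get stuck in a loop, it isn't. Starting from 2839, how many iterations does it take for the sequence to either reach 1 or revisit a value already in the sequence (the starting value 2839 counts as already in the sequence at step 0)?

2839 → 2² + 8² + 3² + 9² = 4 + 64 + 9 + 81 = 158
158 → 1² + 5² + 8² = 1 + 25 + 64 = 90
90 → 9² + 0² = 81 + 0 = 81
81 → 8² + 1² = 64 + 1 = 65
65 → 6² + 5² = 36 + 25 = 61
61 → 6² + 1² = 36 + 1 = 37
37 → 3² + 7² = 9 + 49 = 58
58 → 5² + 8² = 25 + 64 = 89
89 → 8² + 9² = 64 + 81 = 145
145 → 1² + 4² + 5² = 1 + 16 + 25 = 42
42 → 4² + 2² = 16 + 4 = 20
20 → 2² + 0² = 4 + 0 = 4
4 → 4² = 16
16 → 1² + 6² = 1 + 36 = 37  — 37 repeats.
That took 14 steps.

14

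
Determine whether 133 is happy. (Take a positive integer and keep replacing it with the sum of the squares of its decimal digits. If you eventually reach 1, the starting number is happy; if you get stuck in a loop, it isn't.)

happy

133 → 1² + 3² + 3² = 19
19 → 1² + 9² = 82
82 → 8² + 2² = 68
68 → 6² + 8² = 100
100 → 1² + 0² + 0² = 1  — reached 1.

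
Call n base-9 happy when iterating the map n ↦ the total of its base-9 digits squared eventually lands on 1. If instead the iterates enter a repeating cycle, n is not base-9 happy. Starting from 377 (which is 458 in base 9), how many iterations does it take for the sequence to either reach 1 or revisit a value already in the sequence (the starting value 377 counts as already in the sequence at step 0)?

377 = (4,5,8)_9 → 4² + 5² + 8² = 105
105 = (1,2,6)_9 → 1² + 2² + 6² = 41
41 = (4,5)_9 → 4² + 5² = 41  — 41 repeats.
That took 3 steps.

3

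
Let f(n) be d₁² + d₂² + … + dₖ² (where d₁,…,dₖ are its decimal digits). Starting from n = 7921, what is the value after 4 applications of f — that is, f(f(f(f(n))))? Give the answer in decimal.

7921 → 7² + 9² + 2² + 1² = 49 + 81 + 4 + 1 = 135
135 → 1² + 3² + 5² = 1 + 9 + 25 = 35
35 → 3² + 5² = 9 + 25 = 34
34 → 3² + 4² = 9 + 16 = 25

25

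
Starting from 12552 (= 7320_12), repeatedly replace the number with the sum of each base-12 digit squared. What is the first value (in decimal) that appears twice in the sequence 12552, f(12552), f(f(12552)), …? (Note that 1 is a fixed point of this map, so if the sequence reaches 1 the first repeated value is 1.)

12552 = (7,3,2,0)_12 → 7² + 3² + 2² + 0² = 49 + 9 + 4 + 0 = 62
62 = (5,2)_12 → 5² + 2² = 25 + 4 = 29
29 = (2,5)_12 → 2² + 5² = 4 + 25 = 29  — 29 already appeared earlier.

29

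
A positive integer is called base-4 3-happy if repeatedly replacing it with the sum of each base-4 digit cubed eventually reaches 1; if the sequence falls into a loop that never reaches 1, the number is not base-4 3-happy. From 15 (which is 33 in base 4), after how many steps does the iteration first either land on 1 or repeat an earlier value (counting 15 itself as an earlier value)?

15 = (3,3)_4 → 3³ + 3³ = 54
54 = (3,1,2)_4 → 3³ + 1³ + 2³ = 36
36 = (2,1,0)_4 → 2³ + 1³ + 0³ = 9
9 = (2,1)_4 → 2³ + 1³ = 9  — 9 repeats.
That took 4 steps.

4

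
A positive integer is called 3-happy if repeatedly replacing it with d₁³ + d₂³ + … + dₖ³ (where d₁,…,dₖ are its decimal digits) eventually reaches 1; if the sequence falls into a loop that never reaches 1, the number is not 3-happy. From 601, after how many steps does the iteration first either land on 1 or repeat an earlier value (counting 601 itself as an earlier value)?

4

601 → 6³ + 0³ + 1³ = 217
217 → 2³ + 1³ + 7³ = 352
352 → 3³ + 5³ + 2³ = 160
160 → 1³ + 6³ + 0³ = 217  — 217 repeats.
That took 4 steps.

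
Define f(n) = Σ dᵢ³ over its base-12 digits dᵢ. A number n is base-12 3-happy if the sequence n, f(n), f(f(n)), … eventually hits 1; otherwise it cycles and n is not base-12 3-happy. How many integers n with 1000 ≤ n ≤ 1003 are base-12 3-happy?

1000: 1000 → 1611 → 1366 → 1854 → 1217 → 762 → 368 → 736 → 190 → 1028 → 856 → 1520 → 1728 → 1  — base-12 3-happy
1001: 1001 → 1672 → 1738 → 1001  — not base-12 3-happy
1002: 1002 → 1763 → 1340 → 1268 → 1753 → 10 → 1000 → 1611 → 1366 → 1854 → 1217 → 762 → 368 → 736 → 190 → 1028 → 856 → 1520 → 1728 → 1  — base-12 3-happy
1003: 1003 → 1890 → 219 → 244 → 577 → 65 → 250 → 1513 → 1217 → 762 → 368 → 736 → 190 → 1028 → 856 → 1520 → 1728 → 1  — base-12 3-happy
base-12 3-happy: 1000, 1002, 1003

3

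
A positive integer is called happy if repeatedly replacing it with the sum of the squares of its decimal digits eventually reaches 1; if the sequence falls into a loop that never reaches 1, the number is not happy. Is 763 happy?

happy

763 → 7² + 6² + 3² = 49 + 36 + 9 = 94
94 → 9² + 4² = 81 + 16 = 97
97 → 9² + 7² = 81 + 49 = 130
130 → 1² + 3² + 0² = 1 + 9 + 0 = 10
10 → 1² + 0² = 1 + 0 = 1  — reached 1.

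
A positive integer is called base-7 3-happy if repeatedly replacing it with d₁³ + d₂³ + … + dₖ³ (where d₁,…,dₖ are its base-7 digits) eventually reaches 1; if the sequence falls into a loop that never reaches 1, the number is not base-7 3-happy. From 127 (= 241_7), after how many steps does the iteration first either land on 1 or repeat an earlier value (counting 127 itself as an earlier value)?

5

127 = (2,4,1)_7 → 2³ + 4³ + 1³ = 8 + 64 + 1 = 73
73 = (1,3,3)_7 → 1³ + 3³ + 3³ = 1 + 27 + 27 = 55
55 = (1,0,6)_7 → 1³ + 0³ + 6³ = 1 + 0 + 216 = 217
217 = (4,3,0)_7 → 4³ + 3³ + 0³ = 64 + 27 + 0 = 91
91 = (1,6,0)_7 → 1³ + 6³ + 0³ = 1 + 216 + 0 = 217  — 217 repeats.
That took 5 steps.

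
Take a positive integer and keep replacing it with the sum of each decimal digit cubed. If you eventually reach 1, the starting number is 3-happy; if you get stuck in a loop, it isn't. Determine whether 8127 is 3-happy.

not 3-happy

8127 → 8³ + 1³ + 2³ + 7³ = 864
864 → 8³ + 6³ + 4³ = 792
792 → 7³ + 9³ + 2³ = 1080
1080 → 1³ + 0³ + 8³ + 0³ = 513
513 → 5³ + 1³ + 3³ = 153
153 → 1³ + 5³ + 3³ = 153  — 153 already seen; the sequence cycles without reaching 1.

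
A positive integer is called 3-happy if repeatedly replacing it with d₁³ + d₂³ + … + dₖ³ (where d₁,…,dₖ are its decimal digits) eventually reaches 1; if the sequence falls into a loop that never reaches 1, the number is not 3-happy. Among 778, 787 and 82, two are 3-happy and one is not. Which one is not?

778: 778 → 1198 → 1243 → 100 → 1  — reaches 1 (3-happy)
787: 787 → 1198 → 1243 → 100 → 1  — reaches 1 (3-happy)
82: 82 → 520 → 133 → 55 → 250 → 133  — repeats 133 (not 3-happy)

82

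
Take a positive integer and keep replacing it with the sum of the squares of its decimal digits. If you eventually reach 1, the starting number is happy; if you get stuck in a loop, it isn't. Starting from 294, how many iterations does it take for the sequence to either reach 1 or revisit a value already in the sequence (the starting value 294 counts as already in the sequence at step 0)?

294 → 2² + 9² + 4² = 4 + 81 + 16 = 101
101 → 1² + 0² + 1² = 1 + 0 + 1 = 2
2 → 2² = 4
4 → 4² = 16
16 → 1² + 6² = 1 + 36 = 37
37 → 3² + 7² = 9 + 49 = 58
58 → 5² + 8² = 25 + 64 = 89
89 → 8² + 9² = 64 + 81 = 145
145 → 1² + 4² + 5² = 1 + 16 + 25 = 42
42 → 4² + 2² = 16 + 4 = 20
20 → 2² + 0² = 4 + 0 = 4  — 4 repeats.
That took 11 steps.

11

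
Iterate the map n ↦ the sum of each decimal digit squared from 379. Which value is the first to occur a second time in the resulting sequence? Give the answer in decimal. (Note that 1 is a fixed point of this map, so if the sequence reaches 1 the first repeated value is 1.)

379 → 3² + 7² + 9² = 139
139 → 1² + 3² + 9² = 91
91 → 9² + 1² = 82
82 → 8² + 2² = 68
68 → 6² + 8² = 100
100 → 1² + 0² + 0² = 1  — reached the fixed point 1.
1 → 1, so 1 is the first repeated value.

1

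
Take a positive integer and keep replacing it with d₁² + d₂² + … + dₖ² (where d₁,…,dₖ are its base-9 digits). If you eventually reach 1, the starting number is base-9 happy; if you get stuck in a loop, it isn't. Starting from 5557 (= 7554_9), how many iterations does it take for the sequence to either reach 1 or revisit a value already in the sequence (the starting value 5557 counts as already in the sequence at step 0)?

9

5557 = (7,5,5,4)_9 → 7² + 5² + 5² + 4² = 49 + 25 + 25 + 16 = 115
115 = (1,3,7)_9 → 1² + 3² + 7² = 1 + 9 + 49 = 59
59 = (6,5)_9 → 6² + 5² = 36 + 25 = 61
61 = (6,7)_9 → 6² + 7² = 36 + 49 = 85
85 = (1,0,4)_9 → 1² + 0² + 4² = 1 + 0 + 16 = 17
17 = (1,8)_9 → 1² + 8² = 1 + 64 = 65
65 = (7,2)_9 → 7² + 2² = 49 + 4 = 53
53 = (5,8)_9 → 5² + 8² = 25 + 64 = 89
89 = (1,0,8)_9 → 1² + 0² + 8² = 1 + 0 + 64 = 65  — 65 repeats.
That took 9 steps.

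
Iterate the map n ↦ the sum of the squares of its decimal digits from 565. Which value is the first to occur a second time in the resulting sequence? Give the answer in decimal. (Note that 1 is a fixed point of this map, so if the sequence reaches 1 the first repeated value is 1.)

565 → 5² + 6² + 5² = 25 + 36 + 25 = 86
86 → 8² + 6² = 64 + 36 = 100
100 → 1² + 0² + 0² = 1 + 0 + 0 = 1  — reached the fixed point 1.
1 → 1, so 1 is the first repeated value.

1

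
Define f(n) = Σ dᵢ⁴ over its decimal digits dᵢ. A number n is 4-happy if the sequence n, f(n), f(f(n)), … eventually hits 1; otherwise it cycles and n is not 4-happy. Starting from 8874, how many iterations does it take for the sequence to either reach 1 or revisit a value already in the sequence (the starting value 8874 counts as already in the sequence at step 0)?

11

8874 → 8⁴ + 8⁴ + 7⁴ + 4⁴ = 4096 + 4096 + 2401 + 256 = 10849
10849 → 1⁴ + 0⁴ + 8⁴ + 4⁴ + 9⁴ = 1 + 0 + 4096 + 256 + 6561 = 10914
10914 → 1⁴ + 0⁴ + 9⁴ + 1⁴ + 4⁴ = 1 + 0 + 6561 + 1 + 256 = 6819
6819 → 6⁴ + 8⁴ + 1⁴ + 9⁴ = 1296 + 4096 + 1 + 6561 = 11954
11954 → 1⁴ + 1⁴ + 9⁴ + 5⁴ + 4⁴ = 1 + 1 + 6561 + 625 + 256 = 7444
7444 → 7⁴ + 4⁴ + 4⁴ + 4⁴ = 2401 + 256 + 256 + 256 = 3169
3169 → 3⁴ + 1⁴ + 6⁴ + 9⁴ = 81 + 1 + 1296 + 6561 = 7939
7939 → 7⁴ + 9⁴ + 3⁴ + 9⁴ = 2401 + 6561 + 81 + 6561 = 15604
15604 → 1⁴ + 5⁴ + 6⁴ + 0⁴ + 4⁴ = 1 + 625 + 1296 + 0 + 256 = 2178
2178 → 2⁴ + 1⁴ + 7⁴ + 8⁴ = 16 + 1 + 2401 + 4096 = 6514
6514 → 6⁴ + 5⁴ + 1⁴ + 4⁴ = 1296 + 625 + 1 + 256 = 2178  — 2178 repeats.
That took 11 steps.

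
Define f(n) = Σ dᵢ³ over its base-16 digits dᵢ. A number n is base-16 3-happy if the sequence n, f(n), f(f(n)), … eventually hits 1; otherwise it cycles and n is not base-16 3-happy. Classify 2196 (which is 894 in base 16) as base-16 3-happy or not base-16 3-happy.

2196 = (8,9,4)_16 → 8³ + 9³ + 4³ = 1305
1305 = (5,1,9)_16 → 5³ + 1³ + 9³ = 855
855 = (3,5,7)_16 → 3³ + 5³ + 7³ = 495
495 = (1,14,15)_16 → 1³ + 14³ + 15³ = 6120
6120 = (1,7,14,8)_16 → 1³ + 7³ + 14³ + 8³ = 3600
3600 = (14,1,0)_16 → 14³ + 1³ + 0³ = 2745
2745 = (10,11,9)_16 → 10³ + 11³ + 9³ = 3060
3060 = (11,15,4)_16 → 11³ + 15³ + 4³ = 4770
4770 = (1,2,10,2)_16 → 1³ + 2³ + 10³ + 2³ = 1017
1017 = (3,15,9)_16 → 3³ + 15³ + 9³ = 4131
4131 = (1,0,2,3)_16 → 1³ + 0³ + 2³ + 3³ = 36
36 = (2,4)_16 → 2³ + 4³ = 72
72 = (4,8)_16 → 4³ + 8³ = 576
576 = (2,4,0)_16 → 2³ + 4³ + 0³ = 72  — 72 already seen; the sequence cycles without reaching 1.

not base-16 3-happy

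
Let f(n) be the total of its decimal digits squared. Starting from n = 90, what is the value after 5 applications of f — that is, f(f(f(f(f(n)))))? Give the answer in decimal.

90 → 81
81 → 65
65 → 61
61 → 37
37 → 58

58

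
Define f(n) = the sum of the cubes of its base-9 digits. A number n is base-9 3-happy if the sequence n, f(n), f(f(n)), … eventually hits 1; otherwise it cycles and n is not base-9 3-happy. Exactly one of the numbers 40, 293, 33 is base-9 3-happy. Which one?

293

40: 40 → 128 → 134 → 638 → 1198 → 470 → 476 → 980 → 540 → 432 → 152 → 856 → 128  — repeats 128 (not base-9 3-happy)
293: 293 → 277 → 397 → 577 → 345 → 99 → 9 → 1  — reaches 1 (base-9 3-happy)
33: 33 → 243 → 27 → 27  — repeats 27 (not base-9 3-happy)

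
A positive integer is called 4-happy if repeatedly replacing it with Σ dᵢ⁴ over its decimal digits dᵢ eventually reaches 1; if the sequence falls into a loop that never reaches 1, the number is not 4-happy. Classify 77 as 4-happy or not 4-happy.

not 4-happy

77 → 7⁴ + 7⁴ = 2401 + 2401 = 4802
4802 → 4⁴ + 8⁴ + 0⁴ + 2⁴ = 256 + 4096 + 0 + 16 = 4368
4368 → 4⁴ + 3⁴ + 6⁴ + 8⁴ = 256 + 81 + 1296 + 4096 = 5729
5729 → 5⁴ + 7⁴ + 2⁴ + 9⁴ = 625 + 2401 + 16 + 6561 = 9603
9603 → 9⁴ + 6⁴ + 0⁴ + 3⁴ = 6561 + 1296 + 0 + 81 = 7938
7938 → 7⁴ + 9⁴ + 3⁴ + 8⁴ = 2401 + 6561 + 81 + 4096 = 13139
13139 → 1⁴ + 3⁴ + 1⁴ + 3⁴ + 9⁴ = 1 + 81 + 1 + 81 + 6561 = 6725
6725 → 6⁴ + 7⁴ + 2⁴ + 5⁴ = 1296 + 2401 + 16 + 625 = 4338
4338 → 4⁴ + 3⁴ + 3⁴ + 8⁴ = 256 + 81 + 81 + 4096 = 4514
4514 → 4⁴ + 5⁴ + 1⁴ + 4⁴ = 256 + 625 + 1 + 256 = 1138
1138 → 1⁴ + 1⁴ + 3⁴ + 8⁴ = 1 + 1 + 81 + 4096 = 4179
4179 → 4⁴ + 1⁴ + 7⁴ + 9⁴ = 256 + 1 + 2401 + 6561 = 9219
9219 → 9⁴ + 2⁴ + 1⁴ + 9⁴ = 6561 + 16 + 1 + 6561 = 13139  — 13139 already seen; the sequence cycles without reaching 1.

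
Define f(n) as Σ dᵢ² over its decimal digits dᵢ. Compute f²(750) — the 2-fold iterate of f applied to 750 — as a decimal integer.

750 → 7² + 5² + 0² = 49 + 25 + 0 = 74
74 → 7² + 4² = 49 + 16 = 65

65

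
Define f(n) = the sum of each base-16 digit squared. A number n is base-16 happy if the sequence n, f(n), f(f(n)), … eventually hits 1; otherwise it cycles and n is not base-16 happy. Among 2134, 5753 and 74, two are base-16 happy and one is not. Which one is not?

2134: 2134 → 125 → 218 → 269 → 170 → 200 → 208 → 169 → 181 → 146 → 85 → 50 → 13 → 169  — repeats 169 (not base-16 happy)
5753: 5753 → 167 → 149 → 106 → 136 → 128 → 64 → 16 → 1  — reaches 1 (base-16 happy)
74: 74 → 116 → 65 → 17 → 2 → 4 → 16 → 1  — reaches 1 (base-16 happy)

2134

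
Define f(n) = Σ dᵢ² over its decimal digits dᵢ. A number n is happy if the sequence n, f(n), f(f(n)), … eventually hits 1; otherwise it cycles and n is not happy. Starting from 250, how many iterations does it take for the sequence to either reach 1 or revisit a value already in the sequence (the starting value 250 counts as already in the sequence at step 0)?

250 → 2² + 5² + 0² = 4 + 25 + 0 = 29
29 → 2² + 9² = 4 + 81 = 85
85 → 8² + 5² = 64 + 25 = 89
89 → 8² + 9² = 64 + 81 = 145
145 → 1² + 4² + 5² = 1 + 16 + 25 = 42
42 → 4² + 2² = 16 + 4 = 20
20 → 2² + 0² = 4 + 0 = 4
4 → 4² = 16
16 → 1² + 6² = 1 + 36 = 37
37 → 3² + 7² = 9 + 49 = 58
58 → 5² + 8² = 25 + 64 = 89  — 89 repeats.
That took 11 steps.

11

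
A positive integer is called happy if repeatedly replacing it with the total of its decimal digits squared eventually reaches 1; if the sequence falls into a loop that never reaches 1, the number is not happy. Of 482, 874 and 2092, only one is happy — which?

482: 482 → 84 → 80 → 64 → 52 → 29 → 85 → 89 → 145 → 42 → 20 → 4 → 16 → 37 → 58 → 89  — repeats 89 (not happy)
874: 874 → 129 → 86 → 100 → 1  — reaches 1 (happy)
2092: 2092 → 89 → 145 → 42 → 20 → 4 → 16 → 37 → 58 → 89  — repeats 89 (not happy)

874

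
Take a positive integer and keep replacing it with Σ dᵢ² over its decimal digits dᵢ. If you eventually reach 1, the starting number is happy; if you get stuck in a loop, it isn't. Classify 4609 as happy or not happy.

4609 → 133
133 → 19
19 → 82
82 → 68
68 → 100
100 → 1  — reached 1.

happy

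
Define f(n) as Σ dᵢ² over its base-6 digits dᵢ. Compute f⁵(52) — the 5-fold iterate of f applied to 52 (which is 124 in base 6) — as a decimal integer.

52 = (1,2,4)_6 → 1² + 2² + 4² = 1 + 4 + 16 = 21
21 = (3,3)_6 → 3² + 3² = 9 + 9 = 18
18 = (3,0)_6 → 3² + 0² = 9 + 0 = 9
9 = (1,3)_6 → 1² + 3² = 1 + 9 = 10
10 = (1,4)_6 → 1² + 4² = 1 + 16 = 17

17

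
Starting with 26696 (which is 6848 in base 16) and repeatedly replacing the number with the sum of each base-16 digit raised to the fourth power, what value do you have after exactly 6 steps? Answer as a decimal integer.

2

26696 = (6,8,4,8)_16 → 6⁴ + 8⁴ + 4⁴ + 8⁴ = 1296 + 4096 + 256 + 4096 = 9744
9744 = (2,6,1,0)_16 → 2⁴ + 6⁴ + 1⁴ + 0⁴ = 16 + 1296 + 1 + 0 = 1313
1313 = (5,2,1)_16 → 5⁴ + 2⁴ + 1⁴ = 625 + 16 + 1 = 642
642 = (2,8,2)_16 → 2⁴ + 8⁴ + 2⁴ = 16 + 4096 + 16 = 4128
4128 = (1,0,2,0)_16 → 1⁴ + 0⁴ + 2⁴ + 0⁴ = 1 + 0 + 16 + 0 = 17
17 = (1,1)_16 → 1⁴ + 1⁴ = 1 + 1 = 2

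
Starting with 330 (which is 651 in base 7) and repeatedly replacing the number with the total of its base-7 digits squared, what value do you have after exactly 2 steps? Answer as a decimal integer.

38

330 = (6,5,1)_7 → 6² + 5² + 1² = 62
62 = (1,1,6)_7 → 1² + 1² + 6² = 38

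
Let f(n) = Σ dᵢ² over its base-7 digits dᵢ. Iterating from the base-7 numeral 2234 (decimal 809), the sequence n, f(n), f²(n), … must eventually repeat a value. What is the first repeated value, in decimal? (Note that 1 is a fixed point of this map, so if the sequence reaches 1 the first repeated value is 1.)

45

809 = (2,2,3,4)_7 → 2² + 2² + 3² + 4² = 33
33 = (4,5)_7 → 4² + 5² = 41
41 = (5,6)_7 → 5² + 6² = 61
61 = (1,1,5)_7 → 1² + 1² + 5² = 27
27 = (3,6)_7 → 3² + 6² = 45
45 = (6,3)_7 → 6² + 3² = 45  — 45 already appeared earlier.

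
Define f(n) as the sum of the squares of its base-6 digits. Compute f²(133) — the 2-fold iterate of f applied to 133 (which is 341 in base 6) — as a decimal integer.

133 = (3,4,1)_6 → 3² + 4² + 1² = 9 + 16 + 1 = 26
26 = (4,2)_6 → 4² + 2² = 16 + 4 = 20

20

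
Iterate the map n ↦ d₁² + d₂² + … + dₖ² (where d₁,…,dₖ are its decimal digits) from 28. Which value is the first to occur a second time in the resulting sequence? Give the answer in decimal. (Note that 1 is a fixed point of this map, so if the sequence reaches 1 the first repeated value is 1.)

28 → 2² + 8² = 4 + 64 = 68
68 → 6² + 8² = 36 + 64 = 100
100 → 1² + 0² + 0² = 1 + 0 + 0 = 1  — reached the fixed point 1.
1 → 1, so 1 is the first repeated value.

1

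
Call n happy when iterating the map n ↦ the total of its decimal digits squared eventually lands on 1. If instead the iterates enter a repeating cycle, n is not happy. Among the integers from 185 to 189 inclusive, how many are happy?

185: 185 → 90 → 81 → 65 → 61 → 37 → 58 → 89 → 145 → 42 → 20 → 4 → 16 → 37  (repeats 37)
186: 186 → 101 → 2 → 4 → 16 → 37 → 58 → 89 → 145 → 42 → 20 → 4  (repeats 4)
187: 187 → 114 → 18 → 65 → 61 → 37 → 58 → 89 → 145 → 42 → 20 → 4 → 16 → 37  (repeats 37)
188: 188 → 129 → 86 → 100 → 1  (reaches 1)
189: 189 → 146 → 53 → 34 → 25 → 29 → 85 → 89 → 145 → 42 → 20 → 4 → 16 → 37 → 58 → 89  (repeats 89)
happy: 188

1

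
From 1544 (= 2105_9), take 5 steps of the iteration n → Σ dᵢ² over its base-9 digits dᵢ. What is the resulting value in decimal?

50

1544 = (2,1,0,5)_9 → 30
30 = (3,3)_9 → 18
18 = (2,0)_9 → 4
4 = (4)_9 → 16
16 = (1,7)_9 → 50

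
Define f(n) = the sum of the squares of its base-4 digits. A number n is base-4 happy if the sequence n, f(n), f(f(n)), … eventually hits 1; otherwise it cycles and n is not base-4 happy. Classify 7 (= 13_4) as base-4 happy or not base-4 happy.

7 = (1,3)_4 → 1² + 3² = 10
10 = (2,2)_4 → 2² + 2² = 8
8 = (2,0)_4 → 2² + 0² = 4
4 = (1,0)_4 → 1² + 0² = 1  — reached 1.

base-4 happy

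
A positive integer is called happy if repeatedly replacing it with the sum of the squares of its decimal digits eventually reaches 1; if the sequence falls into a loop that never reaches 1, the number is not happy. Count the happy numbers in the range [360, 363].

1

360: 360 → 45 → 41 → 17 → 50 → 25 → 29 → 85 → 89 → 145 → 42 → 20 → 4 → 16 → 37 → 58 → 89  — not happy
361: 361 → 46 → 52 → 29 → 85 → 89 → 145 → 42 → 20 → 4 → 16 → 37 → 58 → 89  — not happy
362: 362 → 49 → 97 → 130 → 10 → 1  — happy
363: 363 → 54 → 41 → 17 → 50 → 25 → 29 → 85 → 89 → 145 → 42 → 20 → 4 → 16 → 37 → 58 → 89  — not happy
happy: 362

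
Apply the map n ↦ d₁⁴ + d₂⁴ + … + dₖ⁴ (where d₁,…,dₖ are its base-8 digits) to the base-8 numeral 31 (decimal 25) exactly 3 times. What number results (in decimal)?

257

25 = (3,1)_8 → 82
82 = (1,2,2)_8 → 33
33 = (4,1)_8 → 257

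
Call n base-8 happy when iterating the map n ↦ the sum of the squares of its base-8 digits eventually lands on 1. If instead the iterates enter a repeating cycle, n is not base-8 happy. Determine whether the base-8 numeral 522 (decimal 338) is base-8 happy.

338 = (5,2,2)_8 → 5² + 2² + 2² = 25 + 4 + 4 = 33
33 = (4,1)_8 → 4² + 1² = 16 + 1 = 17
17 = (2,1)_8 → 2² + 1² = 4 + 1 = 5
5 = (5)_8 → 5² = 25
25 = (3,1)_8 → 3² + 1² = 9 + 1 = 10
10 = (1,2)_8 → 1² + 2² = 1 + 4 = 5  — 5 already seen; the sequence cycles without reaching 1.

not base-8 happy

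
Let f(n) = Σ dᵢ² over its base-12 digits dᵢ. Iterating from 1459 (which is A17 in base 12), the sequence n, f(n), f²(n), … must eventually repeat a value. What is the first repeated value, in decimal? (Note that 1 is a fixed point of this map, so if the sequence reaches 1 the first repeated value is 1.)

100

1459 = (10,1,7)_12 → 150
150 = (1,0,6)_12 → 37
37 = (3,1)_12 → 10
10 = (10)_12 → 100
100 = (8,4)_12 → 80
80 = (6,8)_12 → 100  — 100 already appeared earlier.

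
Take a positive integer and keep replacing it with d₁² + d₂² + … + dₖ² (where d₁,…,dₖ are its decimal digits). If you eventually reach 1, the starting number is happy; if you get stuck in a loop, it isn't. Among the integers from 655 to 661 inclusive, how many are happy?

2

655: 655 → 86 → 100 → 1  (reaches 1)
656: 656 → 97 → 130 → 10 → 1  (reaches 1)
657: 657 → 110 → 2 → 4 → 16 → 37 → 58 → 89 → 145 → 42 → 20 → 4  (repeats 4)
658: 658 → 125 → 30 → 9 → 81 → 65 → 61 → 37 → 58 → 89 → 145 → 42 → 20 → 4 → 16 → 37  (repeats 37)
659: 659 → 142 → 21 → 5 → 25 → 29 → 85 → 89 → 145 → 42 → 20 → 4 → 16 → 37 → 58 → 89  (repeats 89)
660: 660 → 72 → 53 → 34 → 25 → 29 → 85 → 89 → 145 → 42 → 20 → 4 → 16 → 37 → 58 → 89  (repeats 89)
661: 661 → 73 → 58 → 89 → 145 → 42 → 20 → 4 → 16 → 37 → 58  (repeats 58)
happy: 655, 656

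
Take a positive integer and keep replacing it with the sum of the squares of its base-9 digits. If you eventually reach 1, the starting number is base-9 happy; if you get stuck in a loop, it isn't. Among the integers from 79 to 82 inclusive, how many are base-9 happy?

1

79: 79 → 113 → 35 → 73 → 65 → 53 → 89 → 65  (repeats 65)
80: 80 → 128 → 30 → 18 → 4 → 16 → 50 → 50  (repeats 50)
81: 81 → 1  (reaches 1)
82: 82 → 2 → 4 → 16 → 50 → 50  (repeats 50)
base-9 happy: 81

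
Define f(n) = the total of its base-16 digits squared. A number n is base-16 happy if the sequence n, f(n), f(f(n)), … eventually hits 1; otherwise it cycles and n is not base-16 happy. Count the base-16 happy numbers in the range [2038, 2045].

1

2038: 2038 → 310 → 46 → 200 → 208 → 169 → 181 → 146 → 85 → 50 → 13 → 169  — not base-16 happy
2039: 2039 → 323 → 26 → 101 → 61 → 178 → 125 → 218 → 269 → 170 → 200 → 208 → 169 → 181 → 146 → 85 → 50 → 13 → 169  — not base-16 happy
2040: 2040 → 338 → 30 → 197 → 169 → 181 → 146 → 85 → 50 → 13 → 169  — not base-16 happy
2041: 2041 → 355 → 46 → 200 → 208 → 169 → 181 → 146 → 85 → 50 → 13 → 169  — not base-16 happy
2042: 2042 → 374 → 86 → 61 → 178 → 125 → 218 → 269 → 170 → 200 → 208 → 169 → 181 → 146 → 85 → 50 → 13 → 169  — not base-16 happy
2043: 2043 → 395 → 186 → 221 → 338 → 30 → 197 → 169 → 181 → 146 → 85 → 50 → 13 → 169  — not base-16 happy
2044: 2044 → 418 → 105 → 117 → 74 → 116 → 65 → 17 → 2 → 4 → 16 → 1  — base-16 happy
2045: 2045 → 443 → 243 → 234 → 296 → 69 → 41 → 85 → 50 → 13 → 169 → 181 → 146 → 85  — not base-16 happy
base-16 happy: 2044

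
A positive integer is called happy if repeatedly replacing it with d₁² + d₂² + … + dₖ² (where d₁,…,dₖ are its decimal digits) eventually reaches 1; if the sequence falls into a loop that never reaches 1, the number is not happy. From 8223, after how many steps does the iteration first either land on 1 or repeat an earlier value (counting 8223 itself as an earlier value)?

8223 → 8² + 2² + 2² + 3² = 81
81 → 8² + 1² = 65
65 → 6² + 5² = 61
61 → 6² + 1² = 37
37 → 3² + 7² = 58
58 → 5² + 8² = 89
89 → 8² + 9² = 145
145 → 1² + 4² + 5² = 42
42 → 4² + 2² = 20
20 → 2² + 0² = 4
4 → 4² = 16
16 → 1² + 6² = 37  — 37 repeats.
That took 12 steps.

12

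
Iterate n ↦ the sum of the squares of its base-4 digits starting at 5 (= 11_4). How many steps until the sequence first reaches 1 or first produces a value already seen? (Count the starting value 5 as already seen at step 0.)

5 = (1,1)_4 → 1² + 1² = 1 + 1 = 2
2 = (2)_4 → 2² = 4
4 = (1,0)_4 → 1² + 0² = 1 + 0 = 1  — reached 1.
That took 3 steps.

3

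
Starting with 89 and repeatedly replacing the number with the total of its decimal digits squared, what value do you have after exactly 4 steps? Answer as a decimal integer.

89 → 145
145 → 42
42 → 20
20 → 4

4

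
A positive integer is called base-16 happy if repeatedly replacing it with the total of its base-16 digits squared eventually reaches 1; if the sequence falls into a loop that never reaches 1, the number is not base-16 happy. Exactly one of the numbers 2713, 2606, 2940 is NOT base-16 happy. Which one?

2713: 2713 → 262 → 37 → 29 → 170 → 200 → 208 → 169 → 181 → 146 → 85 → 50 → 13 → 169  — repeats 169 (not base-16 happy)
2606: 2606 → 300 → 149 → 106 → 136 → 128 → 64 → 16 → 1  — reaches 1 (base-16 happy)
2940: 2940 → 314 → 110 → 232 → 260 → 17 → 2 → 4 → 16 → 1  — reaches 1 (base-16 happy)

2713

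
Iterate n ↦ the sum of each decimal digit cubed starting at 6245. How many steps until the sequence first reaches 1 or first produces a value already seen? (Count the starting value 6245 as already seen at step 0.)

6

6245 → 6³ + 2³ + 4³ + 5³ = 216 + 8 + 64 + 125 = 413
413 → 4³ + 1³ + 3³ = 64 + 1 + 27 = 92
92 → 9³ + 2³ = 729 + 8 = 737
737 → 7³ + 3³ + 7³ = 343 + 27 + 343 = 713
713 → 7³ + 1³ + 3³ = 343 + 1 + 27 = 371
371 → 3³ + 7³ + 1³ = 27 + 343 + 1 = 371  — 371 repeats.
That took 6 steps.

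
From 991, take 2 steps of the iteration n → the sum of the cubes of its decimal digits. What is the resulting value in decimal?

991 → 1459
1459 → 919

919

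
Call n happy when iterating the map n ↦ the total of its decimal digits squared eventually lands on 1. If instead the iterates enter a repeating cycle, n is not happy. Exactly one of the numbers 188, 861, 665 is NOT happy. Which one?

861

188: 188 → 129 → 86 → 100 → 1  — reaches 1 (happy)
861: 861 → 101 → 2 → 4 → 16 → 37 → 58 → 89 → 145 → 42 → 20 → 4  — repeats 4 (not happy)
665: 665 → 97 → 130 → 10 → 1  — reaches 1 (happy)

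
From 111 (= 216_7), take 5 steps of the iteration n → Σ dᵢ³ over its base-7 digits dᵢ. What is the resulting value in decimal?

111 = (2,1,6)_7 → 2³ + 1³ + 6³ = 225
225 = (4,4,1)_7 → 4³ + 4³ + 1³ = 129
129 = (2,4,3)_7 → 2³ + 4³ + 3³ = 99
99 = (2,0,1)_7 → 2³ + 0³ + 1³ = 9
9 = (1,2)_7 → 1³ + 2³ = 9

9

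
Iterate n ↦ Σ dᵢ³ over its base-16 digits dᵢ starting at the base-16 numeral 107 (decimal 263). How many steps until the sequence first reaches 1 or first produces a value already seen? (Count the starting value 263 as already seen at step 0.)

7

263 = (1,0,7)_16 → 1³ + 0³ + 7³ = 1 + 0 + 343 = 344
344 = (1,5,8)_16 → 1³ + 5³ + 8³ = 1 + 125 + 512 = 638
638 = (2,7,14)_16 → 2³ + 7³ + 14³ = 8 + 343 + 2744 = 3095
3095 = (12,1,7)_16 → 12³ + 1³ + 7³ = 1728 + 1 + 343 = 2072
2072 = (8,1,8)_16 → 8³ + 1³ + 8³ = 512 + 1 + 512 = 1025
1025 = (4,0,1)_16 → 4³ + 0³ + 1³ = 64 + 0 + 1 = 65
65 = (4,1)_16 → 4³ + 1³ = 64 + 1 = 65  — 65 repeats.
That took 7 steps.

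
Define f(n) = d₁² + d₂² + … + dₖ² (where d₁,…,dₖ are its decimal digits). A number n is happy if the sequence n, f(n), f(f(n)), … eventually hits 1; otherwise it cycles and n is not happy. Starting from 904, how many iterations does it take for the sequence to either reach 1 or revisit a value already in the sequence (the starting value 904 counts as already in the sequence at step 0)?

904 → 9² + 0² + 4² = 97
97 → 9² + 7² = 130
130 → 1² + 3² + 0² = 10
10 → 1² + 0² = 1  — reached 1.
That took 4 steps.

4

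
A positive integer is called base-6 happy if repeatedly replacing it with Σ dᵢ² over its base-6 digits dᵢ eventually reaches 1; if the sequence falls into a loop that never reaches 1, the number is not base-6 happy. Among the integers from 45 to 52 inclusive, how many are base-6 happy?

45: 45 → 11 → 26 → 20 → 13 → 5 → 25 → 17 → 29 → 41 → 26  — not base-6 happy
46: 46 → 18 → 9 → 10 → 17 → 29 → 41 → 26 → 20 → 13 → 5 → 25 → 17  — not base-6 happy
47: 47 → 27 → 25 → 17 → 29 → 41 → 26 → 20 → 13 → 5 → 25  — not base-6 happy
48: 48 → 5 → 25 → 17 → 29 → 41 → 26 → 20 → 13 → 5  — not base-6 happy
49: 49 → 6 → 1  — base-6 happy
50: 50 → 9 → 10 → 17 → 29 → 41 → 26 → 20 → 13 → 5 → 25 → 17  — not base-6 happy
51: 51 → 14 → 8 → 5 → 25 → 17 → 29 → 41 → 26 → 20 → 13 → 5  — not base-6 happy
52: 52 → 21 → 18 → 9 → 10 → 17 → 29 → 41 → 26 → 20 → 13 → 5 → 25 → 17  — not base-6 happy
base-6 happy: 49

1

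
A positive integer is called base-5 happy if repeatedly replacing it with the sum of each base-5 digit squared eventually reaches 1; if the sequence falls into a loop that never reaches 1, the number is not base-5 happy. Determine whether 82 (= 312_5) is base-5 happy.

82 = (3,1,2)_5 → 3² + 1² + 2² = 9 + 1 + 4 = 14
14 = (2,4)_5 → 2² + 4² = 4 + 16 = 20
20 = (4,0)_5 → 4² + 0² = 16 + 0 = 16
16 = (3,1)_5 → 3² + 1² = 9 + 1 = 10
10 = (2,0)_5 → 2² + 0² = 4 + 0 = 4
4 = (4)_5 → 4² = 16  — 16 already seen; the sequence cycles without reaching 1.

not base-5 happy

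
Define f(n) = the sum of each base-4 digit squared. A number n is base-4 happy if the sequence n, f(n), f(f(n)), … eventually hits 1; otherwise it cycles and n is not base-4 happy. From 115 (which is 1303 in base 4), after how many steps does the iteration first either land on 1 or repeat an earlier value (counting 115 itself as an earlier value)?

115 = (1,3,0,3)_4 → 1² + 3² + 0² + 3² = 1 + 9 + 0 + 9 = 19
19 = (1,0,3)_4 → 1² + 0² + 3² = 1 + 0 + 9 = 10
10 = (2,2)_4 → 2² + 2² = 4 + 4 = 8
8 = (2,0)_4 → 2² + 0² = 4 + 0 = 4
4 = (1,0)_4 → 1² + 0² = 1 + 0 = 1  — reached 1.
That took 5 steps.

5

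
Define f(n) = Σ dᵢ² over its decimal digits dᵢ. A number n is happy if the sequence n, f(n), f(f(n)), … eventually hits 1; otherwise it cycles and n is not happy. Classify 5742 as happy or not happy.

5742 → 5² + 7² + 4² + 2² = 94
94 → 9² + 4² = 97
97 → 9² + 7² = 130
130 → 1² + 3² + 0² = 10
10 → 1² + 0² = 1  — reached 1.

happy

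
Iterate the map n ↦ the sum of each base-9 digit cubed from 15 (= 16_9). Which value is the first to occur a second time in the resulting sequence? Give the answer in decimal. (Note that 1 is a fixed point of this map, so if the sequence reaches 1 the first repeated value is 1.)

27

15 = (1,6)_9 → 1³ + 6³ = 217
217 = (2,6,1)_9 → 2³ + 6³ + 1³ = 225
225 = (2,7,0)_9 → 2³ + 7³ + 0³ = 351
351 = (4,3,0)_9 → 4³ + 3³ + 0³ = 91
91 = (1,1,1)_9 → 1³ + 1³ + 1³ = 3
3 = (3)_9 → 3³ = 27
27 = (3,0)_9 → 3³ + 0³ = 27  — 27 already appeared earlier.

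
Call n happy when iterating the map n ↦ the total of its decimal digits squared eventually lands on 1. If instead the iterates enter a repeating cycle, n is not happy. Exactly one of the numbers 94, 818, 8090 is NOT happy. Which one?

94: 94 → 97 → 130 → 10 → 1  — reaches 1 (happy)
818: 818 → 129 → 86 → 100 → 1  — reaches 1 (happy)
8090: 8090 → 145 → 42 → 20 → 4 → 16 → 37 → 58 → 89 → 145  — repeats 145 (not happy)

8090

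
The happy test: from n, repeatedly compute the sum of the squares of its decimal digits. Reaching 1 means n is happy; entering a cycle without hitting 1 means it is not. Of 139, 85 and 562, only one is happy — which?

139

139: 139 → 91 → 82 → 68 → 100 → 1  — reaches 1 (happy)
85: 85 → 89 → 145 → 42 → 20 → 4 → 16 → 37 → 58 → 89  — repeats 89 (not happy)
562: 562 → 65 → 61 → 37 → 58 → 89 → 145 → 42 → 20 → 4 → 16 → 37  — repeats 37 (not happy)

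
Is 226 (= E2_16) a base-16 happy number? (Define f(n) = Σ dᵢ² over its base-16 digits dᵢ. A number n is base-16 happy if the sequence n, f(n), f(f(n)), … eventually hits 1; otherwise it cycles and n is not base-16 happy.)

226 = (14,2)_16 → 14² + 2² = 200
200 = (12,8)_16 → 12² + 8² = 208
208 = (13,0)_16 → 13² + 0² = 169
169 = (10,9)_16 → 10² + 9² = 181
181 = (11,5)_16 → 11² + 5² = 146
146 = (9,2)_16 → 9² + 2² = 85
85 = (5,5)_16 → 5² + 5² = 50
50 = (3,2)_16 → 3² + 2² = 13
13 = (13)_16 → 13² = 169  — 169 already seen; the sequence cycles without reaching 1.

not base-16 happy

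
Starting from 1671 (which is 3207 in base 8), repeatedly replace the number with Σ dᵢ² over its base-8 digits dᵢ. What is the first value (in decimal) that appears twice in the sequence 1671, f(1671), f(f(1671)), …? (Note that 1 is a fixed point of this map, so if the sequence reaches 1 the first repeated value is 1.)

25

1671 = (3,2,0,7)_8 → 3² + 2² + 0² + 7² = 62
62 = (7,6)_8 → 7² + 6² = 85
85 = (1,2,5)_8 → 1² + 2² + 5² = 30
30 = (3,6)_8 → 3² + 6² = 45
45 = (5,5)_8 → 5² + 5² = 50
50 = (6,2)_8 → 6² + 2² = 40
40 = (5,0)_8 → 5² + 0² = 25
25 = (3,1)_8 → 3² + 1² = 10
10 = (1,2)_8 → 1² + 2² = 5
5 = (5)_8 → 5² = 25  — 25 already appeared earlier.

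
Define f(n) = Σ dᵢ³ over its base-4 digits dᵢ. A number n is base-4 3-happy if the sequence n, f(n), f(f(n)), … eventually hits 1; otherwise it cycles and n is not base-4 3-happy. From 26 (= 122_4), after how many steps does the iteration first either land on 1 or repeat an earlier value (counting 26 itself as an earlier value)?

4

26 = (1,2,2)_4 → 17
17 = (1,0,1)_4 → 2
2 = (2)_4 → 8
8 = (2,0)_4 → 8  — 8 repeats.
That took 4 steps.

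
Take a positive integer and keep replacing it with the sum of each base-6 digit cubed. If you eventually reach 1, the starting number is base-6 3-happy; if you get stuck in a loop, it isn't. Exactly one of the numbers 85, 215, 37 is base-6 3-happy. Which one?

85: 85 → 17 → 133 → 92 → 43 → 3 → 27 → 91 → 36 → 1  — reaches 1 (base-6 3-happy)
215: 215 → 375 → 100 → 136 → 155 → 190 → 190  — repeats 190 (not base-6 3-happy)
37: 37 → 2 → 8 → 9 → 28 → 128 → 62 → 73 → 9  — repeats 9 (not base-6 3-happy)

85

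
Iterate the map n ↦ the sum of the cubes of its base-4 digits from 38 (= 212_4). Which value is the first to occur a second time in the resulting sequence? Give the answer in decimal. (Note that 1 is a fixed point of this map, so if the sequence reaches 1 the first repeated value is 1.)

8

38 = (2,1,2)_4 → 2³ + 1³ + 2³ = 8 + 1 + 8 = 17
17 = (1,0,1)_4 → 1³ + 0³ + 1³ = 1 + 0 + 1 = 2
2 = (2)_4 → 2³ = 8
8 = (2,0)_4 → 2³ + 0³ = 8 + 0 = 8  — 8 already appeared earlier.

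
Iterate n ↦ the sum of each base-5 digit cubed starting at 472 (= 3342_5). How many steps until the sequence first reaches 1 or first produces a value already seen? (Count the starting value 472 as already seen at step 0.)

472 = (3,3,4,2)_5 → 3³ + 3³ + 4³ + 2³ = 126
126 = (1,0,0,1)_5 → 1³ + 0³ + 0³ + 1³ = 2
2 = (2)_5 → 2³ = 8
8 = (1,3)_5 → 1³ + 3³ = 28
28 = (1,0,3)_5 → 1³ + 0³ + 3³ = 28  — 28 repeats.
That took 5 steps.

5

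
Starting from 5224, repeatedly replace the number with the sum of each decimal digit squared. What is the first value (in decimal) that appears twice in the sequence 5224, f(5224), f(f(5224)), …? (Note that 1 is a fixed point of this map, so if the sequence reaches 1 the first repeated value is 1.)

1

5224 → 5² + 2² + 2² + 4² = 49
49 → 4² + 9² = 97
97 → 9² + 7² = 130
130 → 1² + 3² + 0² = 10
10 → 1² + 0² = 1  — reached the fixed point 1.
1 → 1, so 1 is the first repeated value.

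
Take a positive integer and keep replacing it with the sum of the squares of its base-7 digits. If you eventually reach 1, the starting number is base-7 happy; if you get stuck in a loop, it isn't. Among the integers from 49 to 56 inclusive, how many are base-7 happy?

1

49: 49 → 1  — base-7 happy
50: 50 → 2 → 4 → 16 → 8 → 2  — not base-7 happy
51: 51 → 5 → 25 → 25  — not base-7 happy
52: 52 → 10 → 10  — not base-7 happy
53: 53 → 17 → 13 → 37 → 29 → 17  — not base-7 happy
54: 54 → 26 → 34 → 52 → 10 → 10  — not base-7 happy
55: 55 → 37 → 29 → 17 → 13 → 37  — not base-7 happy
56: 56 → 2 → 4 → 16 → 8 → 2  — not base-7 happy
base-7 happy: 49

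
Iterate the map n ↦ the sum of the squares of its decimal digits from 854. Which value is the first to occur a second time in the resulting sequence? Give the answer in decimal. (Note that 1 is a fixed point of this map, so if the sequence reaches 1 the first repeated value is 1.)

16

854 → 8² + 5² + 4² = 105
105 → 1² + 0² + 5² = 26
26 → 2² + 6² = 40
40 → 4² + 0² = 16
16 → 1² + 6² = 37
37 → 3² + 7² = 58
58 → 5² + 8² = 89
89 → 8² + 9² = 145
145 → 1² + 4² + 5² = 42
42 → 4² + 2² = 20
20 → 2² + 0² = 4
4 → 4² = 16  — 16 already appeared earlier.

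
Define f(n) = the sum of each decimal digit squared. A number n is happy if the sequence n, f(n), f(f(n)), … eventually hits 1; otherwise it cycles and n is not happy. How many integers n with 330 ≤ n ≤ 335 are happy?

1

330: 330 → 18 → 65 → 61 → 37 → 58 → 89 → 145 → 42 → 20 → 4 → 16 → 37  (repeats 37)
331: 331 → 19 → 82 → 68 → 100 → 1  (reaches 1)
332: 332 → 22 → 8 → 64 → 52 → 29 → 85 → 89 → 145 → 42 → 20 → 4 → 16 → 37 → 58 → 89  (repeats 89)
333: 333 → 27 → 53 → 34 → 25 → 29 → 85 → 89 → 145 → 42 → 20 → 4 → 16 → 37 → 58 → 89  (repeats 89)
334: 334 → 34 → 25 → 29 → 85 → 89 → 145 → 42 → 20 → 4 → 16 → 37 → 58 → 89  (repeats 89)
335: 335 → 43 → 25 → 29 → 85 → 89 → 145 → 42 → 20 → 4 → 16 → 37 → 58 → 89  (repeats 89)
happy: 331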